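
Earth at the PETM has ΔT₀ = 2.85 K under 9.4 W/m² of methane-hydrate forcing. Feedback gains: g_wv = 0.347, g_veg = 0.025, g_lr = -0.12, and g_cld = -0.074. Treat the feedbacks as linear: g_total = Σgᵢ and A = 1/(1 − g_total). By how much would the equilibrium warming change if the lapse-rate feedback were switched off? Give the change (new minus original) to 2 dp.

Original: g = 0.178, ΔT = 2.85/(1−0.178) = 3.4672 K.
Without lapse-rate: g' = 0.298, ΔT' = 2.85/(1−0.298) = 4.0598 K.
Change = 4.0598 − 3.4672 = 0.59 K.

0.59 K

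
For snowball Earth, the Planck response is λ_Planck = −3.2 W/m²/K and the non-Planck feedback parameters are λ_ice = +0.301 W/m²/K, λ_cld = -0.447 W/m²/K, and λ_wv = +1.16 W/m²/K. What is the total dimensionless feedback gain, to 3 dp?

Convert to gains: g_ice = 0.301/3.2 = 0.09406; g_cld = -0.447/3.2 = -0.1397; g_wv = 1.16/3.2 = 0.3625.
Total gain g = 0.31686.

0.317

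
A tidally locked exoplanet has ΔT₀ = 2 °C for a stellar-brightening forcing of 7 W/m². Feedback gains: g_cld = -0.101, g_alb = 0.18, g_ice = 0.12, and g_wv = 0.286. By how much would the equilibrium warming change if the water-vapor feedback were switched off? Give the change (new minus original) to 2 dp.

-1.39 °C

Original: g = 0.485, ΔT = 2/(1−0.485) = 3.8835 °C.
Without water-vapor: g' = 0.199, ΔT' = 2/(1−0.199) = 2.4969 °C.
Change = 2.4969 − 3.8835 = -1.39 °C.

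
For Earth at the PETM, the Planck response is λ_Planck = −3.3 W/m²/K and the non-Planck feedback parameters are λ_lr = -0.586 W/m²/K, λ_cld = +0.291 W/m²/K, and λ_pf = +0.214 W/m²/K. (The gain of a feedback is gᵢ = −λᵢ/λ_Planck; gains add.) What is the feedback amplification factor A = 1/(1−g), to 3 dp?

0.976

Convert to gains: g_lr = -0.586/3.3 = -0.1776; g_cld = 0.291/3.3 = 0.08818; g_pf = 0.214/3.3 = 0.06485.
Total gain g = -0.02457.
A = 1/(1 + 0.02457) = 0.976.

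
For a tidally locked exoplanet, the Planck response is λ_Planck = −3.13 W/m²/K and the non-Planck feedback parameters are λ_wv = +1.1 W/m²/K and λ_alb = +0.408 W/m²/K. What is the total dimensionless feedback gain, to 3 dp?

0.482

Convert to gains: g_wv = 1.1/3.13 = 0.3514; g_alb = 0.408/3.13 = 0.1304.
Total gain g = 0.4818.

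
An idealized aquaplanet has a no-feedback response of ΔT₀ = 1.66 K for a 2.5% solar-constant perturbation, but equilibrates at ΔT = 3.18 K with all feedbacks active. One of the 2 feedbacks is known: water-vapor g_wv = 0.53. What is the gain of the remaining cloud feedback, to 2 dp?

Amplification A = ΔT/ΔT₀ = 3.18/1.66 = 1.916.
Total gain g = 1 − 1/A = 1 − 1/1.916 = 0.4781.
The known gain is 0.53.
g_cld = 0.4781 − 0.53 = -0.05.

-0.05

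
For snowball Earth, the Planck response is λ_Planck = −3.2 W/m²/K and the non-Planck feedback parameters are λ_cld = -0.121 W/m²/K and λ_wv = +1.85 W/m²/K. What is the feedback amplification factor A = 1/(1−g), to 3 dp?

Convert to gains: g_cld = -0.121/3.2 = -0.03781; g_wv = 1.85/3.2 = 0.5781.
Total gain g = 0.54029.
A = 1/(1 − 0.54029) = 2.175.

2.175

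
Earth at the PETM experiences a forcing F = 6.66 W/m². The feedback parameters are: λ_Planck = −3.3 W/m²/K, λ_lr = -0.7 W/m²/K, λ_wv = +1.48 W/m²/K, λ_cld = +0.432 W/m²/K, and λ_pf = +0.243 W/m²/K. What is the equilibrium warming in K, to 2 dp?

Net feedback parameter λ = (−3.3) + (-0.7) + (+1.48) + (+0.432) + (+0.243) = -1.845 W/m²/K.
ΔT = −F/λ = −6.66/(-1.845) = 3.61 K.

3.61 K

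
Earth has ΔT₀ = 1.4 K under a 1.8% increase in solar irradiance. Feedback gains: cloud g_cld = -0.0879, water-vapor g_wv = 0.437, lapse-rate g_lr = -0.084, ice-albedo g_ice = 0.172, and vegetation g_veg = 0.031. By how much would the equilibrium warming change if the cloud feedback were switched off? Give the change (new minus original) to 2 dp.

Original: g = 0.4681, ΔT = 1.4/(1−0.4681) = 2.6321 K.
Without cloud: g' = 0.556, ΔT' = 1.4/(1−0.556) = 3.1532 K.
Change = 3.1532 − 2.6321 = 0.52 K.

0.52 K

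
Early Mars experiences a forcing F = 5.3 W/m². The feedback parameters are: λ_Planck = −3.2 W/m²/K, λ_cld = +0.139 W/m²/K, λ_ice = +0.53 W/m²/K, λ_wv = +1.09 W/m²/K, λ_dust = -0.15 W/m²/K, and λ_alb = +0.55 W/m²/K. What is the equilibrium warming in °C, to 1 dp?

5.1 °C

Net feedback parameter λ = (−3.2) + (+0.139) + (+0.53) + (+1.09) + (-0.15) + (+0.55) = -1.041 W/m²/K.
ΔT = −F/λ = −5.3/(-1.041) = 5.1 °C.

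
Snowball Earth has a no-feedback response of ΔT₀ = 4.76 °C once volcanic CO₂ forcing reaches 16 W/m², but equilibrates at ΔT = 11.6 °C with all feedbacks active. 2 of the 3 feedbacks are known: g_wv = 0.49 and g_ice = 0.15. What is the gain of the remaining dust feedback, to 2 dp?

-0.05

Amplification A = ΔT/ΔT₀ = 11.6/4.76 = 2.437.
Total gain g = 1 − 1/A = 1 − 1/2.437 = 0.5897.
Known gains sum to 0.49 + 0.15 = 0.64.
g_dust = 0.5897 − 0.64 = -0.05.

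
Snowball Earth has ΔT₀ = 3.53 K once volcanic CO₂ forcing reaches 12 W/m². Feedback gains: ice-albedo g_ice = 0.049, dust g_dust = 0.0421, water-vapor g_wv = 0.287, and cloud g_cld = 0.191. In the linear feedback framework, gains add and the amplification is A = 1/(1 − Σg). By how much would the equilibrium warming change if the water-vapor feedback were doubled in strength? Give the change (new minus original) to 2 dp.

Original: g = 0.5691, ΔT = 3.53/(1−0.5691) = 8.1922 K.
With doubled water-vapor: g' = 0.8561, ΔT' = 3.53/(1−0.8561) = 24.5309 K.
Change = 24.5309 − 8.1922 = 16.34 K.

16.34 K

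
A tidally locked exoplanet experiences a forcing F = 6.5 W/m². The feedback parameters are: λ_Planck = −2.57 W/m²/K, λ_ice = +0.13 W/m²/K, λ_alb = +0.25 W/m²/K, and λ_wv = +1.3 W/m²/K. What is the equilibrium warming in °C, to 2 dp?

Net feedback parameter λ = (−2.57) + (+0.13) + (+0.25) + (+1.3) = -0.89 W/m²/K.
ΔT = −F/λ = −6.5/(-0.89) = 7.30 °C.

7.30 °C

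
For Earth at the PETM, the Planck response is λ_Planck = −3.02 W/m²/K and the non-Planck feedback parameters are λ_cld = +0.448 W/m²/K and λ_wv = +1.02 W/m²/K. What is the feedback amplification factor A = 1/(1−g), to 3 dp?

1.946

Convert to gains: g_cld = 0.448/3.02 = 0.1483; g_wv = 1.02/3.02 = 0.3377.
Total gain g = 0.486.
A = 1/(1 − 0.486) = 1.946.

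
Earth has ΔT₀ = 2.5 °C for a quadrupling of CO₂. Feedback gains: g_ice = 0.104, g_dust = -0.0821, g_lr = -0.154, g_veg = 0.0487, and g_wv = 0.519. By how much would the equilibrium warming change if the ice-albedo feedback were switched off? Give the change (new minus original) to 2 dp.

-0.69 °C

Original: g = 0.4356, ΔT = 2.5/(1−0.4356) = 4.4295 °C.
Without ice-albedo: g' = 0.3316, ΔT' = 2.5/(1−0.3316) = 3.7403 °C.
Change = 3.7403 − 4.4295 = -0.69 °C.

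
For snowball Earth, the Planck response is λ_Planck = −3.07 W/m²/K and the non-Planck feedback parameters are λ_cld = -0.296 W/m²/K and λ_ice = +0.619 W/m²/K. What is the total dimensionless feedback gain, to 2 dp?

0.11

Convert to gains: g_cld = -0.296/3.07 = -0.09642; g_ice = 0.619/3.07 = 0.2016.
Total gain g = 0.10518.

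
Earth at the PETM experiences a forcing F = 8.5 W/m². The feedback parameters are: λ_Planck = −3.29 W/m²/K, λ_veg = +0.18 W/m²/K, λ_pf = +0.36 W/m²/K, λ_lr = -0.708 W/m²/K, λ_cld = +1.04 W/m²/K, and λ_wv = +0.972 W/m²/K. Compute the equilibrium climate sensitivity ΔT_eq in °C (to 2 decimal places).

5.88 °C

Net feedback parameter λ = (−3.29) + (+0.18) + (+0.36) + (-0.708) + (+1.04) + (+0.972) = -1.446 W/m²/K.
ΔT = −F/λ = −8.5/(-1.446) = 5.88 °C.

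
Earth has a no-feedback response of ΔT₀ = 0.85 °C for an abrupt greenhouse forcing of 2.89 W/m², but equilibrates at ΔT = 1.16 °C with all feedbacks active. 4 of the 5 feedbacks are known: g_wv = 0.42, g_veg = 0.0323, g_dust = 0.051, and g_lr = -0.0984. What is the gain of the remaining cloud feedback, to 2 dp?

Amplification A = ΔT/ΔT₀ = 1.16/0.85 = 1.365.
Total gain g = 1 − 1/A = 1 − 1/1.365 = 0.2674.
Known gains sum to 0.42 + 0.0323 + 0.051 − 0.0984 = 0.4049.
g_cld = 0.2674 − 0.4049 = -0.14.

-0.14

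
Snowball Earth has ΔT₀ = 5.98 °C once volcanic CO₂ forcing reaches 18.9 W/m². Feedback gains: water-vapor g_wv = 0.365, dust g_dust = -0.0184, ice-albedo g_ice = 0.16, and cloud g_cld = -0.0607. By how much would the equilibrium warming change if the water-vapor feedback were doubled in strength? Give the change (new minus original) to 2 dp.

20.83 °C

Original: g = 0.4459, ΔT = 5.98/(1−0.4459) = 10.7923 °C.
With doubled water-vapor: g' = 0.8109, ΔT' = 5.98/(1−0.8109) = 31.6235 °C.
Change = 31.6235 − 10.7923 = 20.83 °C.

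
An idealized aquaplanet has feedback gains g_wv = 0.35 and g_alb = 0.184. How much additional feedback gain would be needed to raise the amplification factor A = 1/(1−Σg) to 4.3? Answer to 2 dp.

0.23

Current total gain = 0.534.
Target gain for A = 4.3: g* = 1 − 1/4.3 = 0.7674.
Additional gain needed = 0.7674 − 0.534 = 0.23.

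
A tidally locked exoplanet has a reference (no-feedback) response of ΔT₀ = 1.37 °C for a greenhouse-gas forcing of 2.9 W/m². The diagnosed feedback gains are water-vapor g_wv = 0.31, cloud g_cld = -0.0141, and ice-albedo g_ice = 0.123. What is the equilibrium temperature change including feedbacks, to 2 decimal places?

2.36 °C

Total gain g = 0.31 − 0.0141 + 0.123 = 0.4189.
Amplification A = 1/(1 − 0.4189) = 1.721.
ΔT = 1.37 × 1.721 = 2.36 °C.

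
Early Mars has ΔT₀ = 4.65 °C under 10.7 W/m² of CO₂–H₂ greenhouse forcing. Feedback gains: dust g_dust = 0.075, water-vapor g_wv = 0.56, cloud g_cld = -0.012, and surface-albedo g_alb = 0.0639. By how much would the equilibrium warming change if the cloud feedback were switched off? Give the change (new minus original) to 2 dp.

Original: g = 0.6869, ΔT = 4.65/(1−0.6869) = 14.8515 °C.
Without cloud: g' = 0.6989, ΔT' = 4.65/(1−0.6989) = 15.4434 °C.
Change = 15.4434 − 14.8515 = 0.59 °C.

0.59 °C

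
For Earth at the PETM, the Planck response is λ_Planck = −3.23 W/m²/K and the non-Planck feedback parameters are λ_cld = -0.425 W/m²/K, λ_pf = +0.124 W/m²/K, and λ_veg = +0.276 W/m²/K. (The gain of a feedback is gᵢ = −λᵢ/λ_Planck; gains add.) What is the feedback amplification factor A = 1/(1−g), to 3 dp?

Convert to gains: g_cld = -0.425/3.23 = -0.1316; g_pf = 0.124/3.23 = 0.03839; g_veg = 0.276/3.23 = 0.08545.
Total gain g = -0.00776.
A = 1/(1 + 0.00776) = 0.992.

0.992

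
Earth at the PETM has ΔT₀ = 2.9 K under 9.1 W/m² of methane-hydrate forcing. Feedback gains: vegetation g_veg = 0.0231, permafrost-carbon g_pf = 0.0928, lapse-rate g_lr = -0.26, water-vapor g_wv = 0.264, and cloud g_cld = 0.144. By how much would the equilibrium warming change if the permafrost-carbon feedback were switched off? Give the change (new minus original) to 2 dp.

-0.44 K

Original: g = 0.2639, ΔT = 2.9/(1−0.2639) = 3.9397 K.
Without permafrost-carbon: g' = 0.1711, ΔT' = 2.9/(1−0.1711) = 3.4986 K.
Change = 3.4986 − 3.9397 = -0.44 K.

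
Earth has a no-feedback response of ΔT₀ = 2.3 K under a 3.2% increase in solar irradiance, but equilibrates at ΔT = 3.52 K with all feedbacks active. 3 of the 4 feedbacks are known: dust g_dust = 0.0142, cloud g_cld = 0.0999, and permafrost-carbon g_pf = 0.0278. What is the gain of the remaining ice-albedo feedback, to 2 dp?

0.20

Amplification A = ΔT/ΔT₀ = 3.52/2.3 = 1.53.
Total gain g = 1 − 1/A = 1 − 1/1.53 = 0.3464.
Known gains sum to 0.0142 + 0.0999 + 0.0278 = 0.1419.
g_ice = 0.3464 − 0.1419 = 0.20.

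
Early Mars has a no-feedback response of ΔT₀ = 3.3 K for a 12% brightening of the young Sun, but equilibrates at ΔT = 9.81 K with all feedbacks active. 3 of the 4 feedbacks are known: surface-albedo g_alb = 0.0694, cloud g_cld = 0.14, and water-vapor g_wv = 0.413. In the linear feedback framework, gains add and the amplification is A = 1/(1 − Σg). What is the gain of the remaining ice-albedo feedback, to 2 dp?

0.04

Amplification A = ΔT/ΔT₀ = 9.81/3.3 = 2.973.
Total gain g = 1 − 1/A = 1 − 1/2.973 = 0.6636.
Known gains sum to 0.0694 + 0.14 + 0.413 = 0.6224.
g_ice = 0.6636 − 0.6224 = 0.04.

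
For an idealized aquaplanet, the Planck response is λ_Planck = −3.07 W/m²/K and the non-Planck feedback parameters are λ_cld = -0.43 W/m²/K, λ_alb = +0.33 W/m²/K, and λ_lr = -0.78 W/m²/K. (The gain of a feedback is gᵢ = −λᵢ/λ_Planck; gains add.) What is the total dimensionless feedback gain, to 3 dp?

Convert to gains: g_cld = -0.43/3.07 = -0.1401; g_alb = 0.33/3.07 = 0.1075; g_lr = -0.78/3.07 = -0.2541.
Total gain g = -0.2867.

-0.287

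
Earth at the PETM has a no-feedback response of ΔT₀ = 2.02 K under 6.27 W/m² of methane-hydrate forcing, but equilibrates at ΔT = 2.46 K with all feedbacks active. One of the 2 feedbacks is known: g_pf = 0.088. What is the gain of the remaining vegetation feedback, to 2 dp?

Amplification A = ΔT/ΔT₀ = 2.46/2.02 = 1.218.
Total gain g = 1 − 1/A = 1 − 1/1.218 = 0.179.
The known gain is 0.088.
g_veg = 0.179 − 0.088 = 0.09.

0.09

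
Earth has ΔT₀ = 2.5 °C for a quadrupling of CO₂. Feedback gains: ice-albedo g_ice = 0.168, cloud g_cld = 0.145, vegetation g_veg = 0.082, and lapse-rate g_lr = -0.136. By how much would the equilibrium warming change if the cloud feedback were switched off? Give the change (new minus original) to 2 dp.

-0.55 °C

Original: g = 0.259, ΔT = 2.5/(1−0.259) = 3.3738 °C.
Without cloud: g' = 0.114, ΔT' = 2.5/(1−0.114) = 2.8217 °C.
Change = 2.8217 − 3.3738 = -0.55 °C.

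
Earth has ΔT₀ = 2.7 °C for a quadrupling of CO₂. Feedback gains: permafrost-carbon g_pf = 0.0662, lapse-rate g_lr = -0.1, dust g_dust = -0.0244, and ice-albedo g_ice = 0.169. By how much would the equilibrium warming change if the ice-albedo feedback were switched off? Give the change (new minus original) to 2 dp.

-0.48 °C

Original: g = 0.1108, ΔT = 2.7/(1−0.1108) = 3.0364 °C.
Without ice-albedo: g' = -0.0582, ΔT' = 2.7/(1+0.0582) = 2.5515 °C.
Change = 2.5515 − 3.0364 = -0.48 °C.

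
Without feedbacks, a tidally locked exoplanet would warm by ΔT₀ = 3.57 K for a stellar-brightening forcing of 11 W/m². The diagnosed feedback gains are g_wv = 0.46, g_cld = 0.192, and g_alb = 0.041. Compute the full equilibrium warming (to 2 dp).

Total gain g = 0.46 + 0.192 + 0.041 = 0.693.
Amplification A = 1/(1 − 0.693) = 3.257.
ΔT = 3.57 × 3.257 = 11.63 K.

11.63 K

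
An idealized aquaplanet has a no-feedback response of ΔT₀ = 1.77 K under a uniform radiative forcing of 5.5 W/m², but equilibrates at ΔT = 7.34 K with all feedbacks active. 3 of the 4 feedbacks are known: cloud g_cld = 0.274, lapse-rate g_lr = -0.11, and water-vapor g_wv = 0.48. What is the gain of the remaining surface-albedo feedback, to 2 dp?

Amplification A = ΔT/ΔT₀ = 7.34/1.77 = 4.147.
Total gain g = 1 − 1/A = 1 − 1/4.147 = 0.7589.
Known gains sum to 0.274 − 0.11 + 0.48 = 0.644.
g_alb = 0.7589 − 0.644 = 0.11.

0.11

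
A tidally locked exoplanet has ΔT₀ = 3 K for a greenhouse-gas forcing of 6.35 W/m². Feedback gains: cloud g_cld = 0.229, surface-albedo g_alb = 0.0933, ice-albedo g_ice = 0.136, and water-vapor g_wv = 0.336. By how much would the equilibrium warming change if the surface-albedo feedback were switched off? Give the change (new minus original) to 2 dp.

Original: g = 0.7943, ΔT = 3/(1−0.7943) = 14.5843 K.
Without surface-albedo: g' = 0.701, ΔT' = 3/(1−0.701) = 10.0334 K.
Change = 10.0334 − 14.5843 = -4.55 K.

-4.55 K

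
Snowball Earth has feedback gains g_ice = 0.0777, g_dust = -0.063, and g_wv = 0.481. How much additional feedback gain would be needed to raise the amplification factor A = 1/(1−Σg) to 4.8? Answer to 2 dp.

0.30

Current total gain = 0.4957.
Target gain for A = 4.8: g* = 1 − 1/4.8 = 0.7917.
Additional gain needed = 0.7917 − 0.4957 = 0.30.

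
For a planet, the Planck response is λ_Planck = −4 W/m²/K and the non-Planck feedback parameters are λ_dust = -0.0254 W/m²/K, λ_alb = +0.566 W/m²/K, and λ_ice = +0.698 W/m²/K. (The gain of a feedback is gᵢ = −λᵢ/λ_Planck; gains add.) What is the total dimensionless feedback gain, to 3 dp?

0.310

Convert to gains: g_dust = -0.0254/4 = -0.00635; g_alb = 0.566/4 = 0.1415; g_ice = 0.698/4 = 0.1745.
Total gain g = 0.30965.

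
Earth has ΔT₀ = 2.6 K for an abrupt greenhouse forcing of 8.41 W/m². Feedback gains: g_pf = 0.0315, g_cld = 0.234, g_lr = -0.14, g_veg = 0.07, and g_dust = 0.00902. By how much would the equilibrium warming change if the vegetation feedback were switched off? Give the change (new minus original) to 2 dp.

-0.26 K

Original: g = 0.20452, ΔT = 2.6/(1−0.20452) = 3.2685 K.
Without vegetation: g' = 0.13452, ΔT' = 2.6/(1−0.13452) = 3.0041 K.
Change = 3.0041 − 3.2685 = -0.26 K.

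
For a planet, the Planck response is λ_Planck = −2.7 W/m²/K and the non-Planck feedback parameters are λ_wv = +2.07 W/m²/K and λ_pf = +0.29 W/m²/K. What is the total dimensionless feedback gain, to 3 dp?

0.874

Convert to gains: g_wv = 2.07/2.7 = 0.7667; g_pf = 0.29/2.7 = 0.1074.
Total gain g = 0.8741.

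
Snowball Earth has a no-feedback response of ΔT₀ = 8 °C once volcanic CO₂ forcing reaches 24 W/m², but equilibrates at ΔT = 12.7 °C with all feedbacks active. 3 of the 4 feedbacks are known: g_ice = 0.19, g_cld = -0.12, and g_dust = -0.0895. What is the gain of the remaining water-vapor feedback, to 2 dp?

Amplification A = ΔT/ΔT₀ = 12.7/8 = 1.587.
Total gain g = 1 − 1/A = 1 − 1/1.587 = 0.3699.
Known gains sum to 0.19 − 0.12 − 0.0895 = -0.0195.
g_wv = 0.3699 + 0.0195 = 0.39.

0.39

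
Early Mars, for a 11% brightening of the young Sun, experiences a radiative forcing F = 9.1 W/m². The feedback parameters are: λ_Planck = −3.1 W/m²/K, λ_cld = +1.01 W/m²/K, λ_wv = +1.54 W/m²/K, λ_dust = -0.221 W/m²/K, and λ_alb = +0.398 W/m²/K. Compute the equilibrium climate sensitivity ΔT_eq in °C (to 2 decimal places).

24.40 °C

Net feedback parameter λ = (−3.1) + (+1.01) + (+1.54) + (-0.221) + (+0.398) = -0.373 W/m²/K.
ΔT = −F/λ = −9.1/(-0.373) = 24.40 °C.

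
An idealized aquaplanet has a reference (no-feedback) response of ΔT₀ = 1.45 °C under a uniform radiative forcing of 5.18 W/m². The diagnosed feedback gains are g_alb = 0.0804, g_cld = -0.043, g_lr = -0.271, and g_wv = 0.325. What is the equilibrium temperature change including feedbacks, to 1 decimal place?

1.6 °C

Total gain g = 0.0804 − 0.043 − 0.271 + 0.325 = 0.0914.
Amplification A = 1/(1 − 0.0914) = 1.101.
ΔT = 1.45 × 1.101 = 1.6 °C.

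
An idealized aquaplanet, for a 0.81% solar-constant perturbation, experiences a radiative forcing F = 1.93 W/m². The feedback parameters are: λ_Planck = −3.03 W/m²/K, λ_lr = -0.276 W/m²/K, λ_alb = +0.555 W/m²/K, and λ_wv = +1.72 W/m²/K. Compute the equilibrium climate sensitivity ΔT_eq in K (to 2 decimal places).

1.87 K

Net feedback parameter λ = (−3.03) + (-0.276) + (+0.555) + (+1.72) = -1.031 W/m²/K.
ΔT = −F/λ = −1.93/(-1.031) = 1.87 K.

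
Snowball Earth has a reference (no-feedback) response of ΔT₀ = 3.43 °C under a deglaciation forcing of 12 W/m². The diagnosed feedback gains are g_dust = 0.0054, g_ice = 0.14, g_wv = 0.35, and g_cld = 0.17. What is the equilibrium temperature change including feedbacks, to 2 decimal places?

Total gain g = 0.0054 + 0.14 + 0.35 + 0.17 = 0.6654.
Amplification A = 1/(1 − 0.6654) = 2.989.
ΔT = 3.43 × 2.989 = 10.25 °C.

10.25 °C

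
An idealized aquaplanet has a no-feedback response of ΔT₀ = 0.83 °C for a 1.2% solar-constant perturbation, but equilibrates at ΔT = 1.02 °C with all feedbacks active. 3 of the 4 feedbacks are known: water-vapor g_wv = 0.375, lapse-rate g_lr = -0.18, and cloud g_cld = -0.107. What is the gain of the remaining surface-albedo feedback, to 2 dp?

Amplification A = ΔT/ΔT₀ = 1.02/0.83 = 1.229.
Total gain g = 1 − 1/A = 1 − 1/1.229 = 0.1863.
Known gains sum to 0.375 − 0.18 − 0.107 = 0.088.
g_alb = 0.1863 − 0.088 = 0.10.

0.10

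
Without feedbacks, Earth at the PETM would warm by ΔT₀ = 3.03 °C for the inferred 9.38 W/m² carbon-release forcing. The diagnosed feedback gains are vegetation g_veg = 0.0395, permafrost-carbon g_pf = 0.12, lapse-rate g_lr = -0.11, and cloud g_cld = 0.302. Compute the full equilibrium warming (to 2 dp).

4.67 °C

Total gain g = 0.0395 + 0.12 − 0.11 + 0.302 = 0.3515.
Amplification A = 1/(1 − 0.3515) = 1.542.
ΔT = 3.03 × 1.542 = 4.67 °C.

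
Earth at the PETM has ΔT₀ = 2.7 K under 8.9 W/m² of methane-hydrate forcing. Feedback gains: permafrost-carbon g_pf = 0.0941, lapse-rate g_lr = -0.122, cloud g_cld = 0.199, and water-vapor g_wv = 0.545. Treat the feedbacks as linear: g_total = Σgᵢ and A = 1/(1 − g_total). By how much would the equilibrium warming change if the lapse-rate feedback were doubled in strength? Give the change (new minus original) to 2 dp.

-2.86 K

Original: g = 0.7161, ΔT = 2.7/(1−0.7161) = 9.5104 K.
With doubled lapse-rate: g' = 0.5941, ΔT' = 2.7/(1−0.5941) = 6.6519 K.
Change = 6.6519 − 9.5104 = -2.86 K.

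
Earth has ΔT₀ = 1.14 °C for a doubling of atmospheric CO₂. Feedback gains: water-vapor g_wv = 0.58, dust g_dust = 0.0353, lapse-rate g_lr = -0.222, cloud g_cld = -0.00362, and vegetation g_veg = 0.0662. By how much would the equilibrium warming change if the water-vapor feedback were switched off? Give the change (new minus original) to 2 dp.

-1.08 °C

Original: g = 0.45588, ΔT = 1.14/(1−0.45588) = 2.0951 °C.
Without water-vapor: g' = -0.12412, ΔT' = 1.14/(1+0.12412) = 1.0141 °C.
Change = 1.0141 − 2.0951 = -1.08 °C.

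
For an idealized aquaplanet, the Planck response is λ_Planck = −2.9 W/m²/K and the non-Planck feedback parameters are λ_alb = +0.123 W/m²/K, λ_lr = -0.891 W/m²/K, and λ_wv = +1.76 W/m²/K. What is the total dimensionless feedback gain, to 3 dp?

0.342

Convert to gains: g_alb = 0.123/2.9 = 0.04241; g_lr = -0.891/2.9 = -0.3072; g_wv = 1.76/2.9 = 0.6069.
Total gain g = 0.34211.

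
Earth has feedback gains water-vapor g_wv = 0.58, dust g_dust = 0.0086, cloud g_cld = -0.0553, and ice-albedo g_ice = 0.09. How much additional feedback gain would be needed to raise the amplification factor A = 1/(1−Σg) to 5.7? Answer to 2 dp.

0.20

Current total gain = 0.6233.
Target gain for A = 5.7: g* = 1 − 1/5.7 = 0.8246.
Additional gain needed = 0.8246 − 0.6233 = 0.20.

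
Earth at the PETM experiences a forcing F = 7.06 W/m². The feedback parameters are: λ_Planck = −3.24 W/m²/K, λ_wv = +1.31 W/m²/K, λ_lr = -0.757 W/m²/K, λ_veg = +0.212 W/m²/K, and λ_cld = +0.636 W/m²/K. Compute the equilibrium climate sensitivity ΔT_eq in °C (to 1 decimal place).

Net feedback parameter λ = (−3.24) + (+1.31) + (-0.757) + (+0.212) + (+0.636) = -1.839 W/m²/K.
ΔT = −F/λ = −7.06/(-1.839) = 3.8 °C.

3.8 °C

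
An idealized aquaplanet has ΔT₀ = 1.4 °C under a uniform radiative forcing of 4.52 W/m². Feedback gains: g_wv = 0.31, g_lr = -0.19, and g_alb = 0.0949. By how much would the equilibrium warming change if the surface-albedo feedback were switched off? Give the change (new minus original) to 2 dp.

Original: g = 0.2149, ΔT = 1.4/(1−0.2149) = 1.7832 °C.
Without surface-albedo: g' = 0.12, ΔT' = 1.4/(1−0.12) = 1.5909 °C.
Change = 1.5909 − 1.7832 = -0.19 °C.

-0.19 °C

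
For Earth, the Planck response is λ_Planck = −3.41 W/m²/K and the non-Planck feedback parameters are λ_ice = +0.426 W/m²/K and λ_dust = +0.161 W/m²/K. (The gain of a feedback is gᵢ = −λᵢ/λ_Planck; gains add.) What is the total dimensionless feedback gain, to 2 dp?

0.17

Convert to gains: g_ice = 0.426/3.41 = 0.1249; g_dust = 0.161/3.41 = 0.04721.
Total gain g = 0.17211.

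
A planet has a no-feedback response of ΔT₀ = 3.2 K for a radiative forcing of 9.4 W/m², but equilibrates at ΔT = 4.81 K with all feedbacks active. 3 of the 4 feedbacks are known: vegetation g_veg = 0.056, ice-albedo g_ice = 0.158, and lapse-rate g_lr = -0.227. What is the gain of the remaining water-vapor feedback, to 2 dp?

Amplification A = ΔT/ΔT₀ = 4.81/3.2 = 1.503.
Total gain g = 1 − 1/A = 1 − 1/1.503 = 0.3347.
Known gains sum to 0.056 + 0.158 − 0.227 = -0.013.
g_wv = 0.3347 + 0.013 = 0.35.

0.35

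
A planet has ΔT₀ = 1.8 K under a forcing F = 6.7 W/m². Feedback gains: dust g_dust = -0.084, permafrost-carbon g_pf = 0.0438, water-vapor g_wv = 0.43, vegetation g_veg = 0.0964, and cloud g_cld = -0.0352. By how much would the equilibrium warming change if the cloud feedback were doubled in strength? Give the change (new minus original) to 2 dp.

-0.20 K

Original: g = 0.451, ΔT = 1.8/(1−0.451) = 3.2787 K.
With doubled cloud: g' = 0.4158, ΔT' = 1.8/(1−0.4158) = 3.0811 K.
Change = 3.0811 − 3.2787 = -0.20 K.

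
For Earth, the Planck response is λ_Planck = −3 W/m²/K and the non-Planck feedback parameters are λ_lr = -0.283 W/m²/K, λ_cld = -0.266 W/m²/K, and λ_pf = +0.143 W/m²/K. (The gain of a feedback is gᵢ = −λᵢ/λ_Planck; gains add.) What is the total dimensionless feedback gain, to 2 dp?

Convert to gains: g_lr = -0.283/3 = -0.09433; g_cld = -0.266/3 = -0.08867; g_pf = 0.143/3 = 0.04767.
Total gain g = -0.13533.

-0.14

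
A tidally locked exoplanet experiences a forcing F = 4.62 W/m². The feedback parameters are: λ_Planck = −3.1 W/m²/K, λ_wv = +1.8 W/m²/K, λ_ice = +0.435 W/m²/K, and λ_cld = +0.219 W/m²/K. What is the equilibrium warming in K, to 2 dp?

Net feedback parameter λ = (−3.1) + (+1.8) + (+0.435) + (+0.219) = -0.646 W/m²/K.
ΔT = −F/λ = −4.62/(-0.646) = 7.15 K.

7.15 K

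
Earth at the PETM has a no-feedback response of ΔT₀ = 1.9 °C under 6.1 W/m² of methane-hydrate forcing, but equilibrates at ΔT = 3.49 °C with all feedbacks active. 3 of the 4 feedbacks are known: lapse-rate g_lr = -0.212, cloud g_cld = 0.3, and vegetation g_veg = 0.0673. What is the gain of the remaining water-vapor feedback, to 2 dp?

Amplification A = ΔT/ΔT₀ = 3.49/1.9 = 1.837.
Total gain g = 1 − 1/A = 1 − 1/1.837 = 0.4556.
Known gains sum to -0.212 + 0.3 + 0.0673 = 0.1553.
g_wv = 0.4556 − 0.1553 = 0.30.

0.30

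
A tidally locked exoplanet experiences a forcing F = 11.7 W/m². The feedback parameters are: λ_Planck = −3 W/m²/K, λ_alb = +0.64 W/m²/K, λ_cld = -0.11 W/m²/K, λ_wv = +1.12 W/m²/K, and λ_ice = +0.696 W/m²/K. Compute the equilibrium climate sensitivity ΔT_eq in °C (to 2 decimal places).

Net feedback parameter λ = (−3) + (+0.64) + (-0.11) + (+1.12) + (+0.696) = -0.654 W/m²/K.
ΔT = −F/λ = −11.7/(-0.654) = 17.89 °C.

17.89 °C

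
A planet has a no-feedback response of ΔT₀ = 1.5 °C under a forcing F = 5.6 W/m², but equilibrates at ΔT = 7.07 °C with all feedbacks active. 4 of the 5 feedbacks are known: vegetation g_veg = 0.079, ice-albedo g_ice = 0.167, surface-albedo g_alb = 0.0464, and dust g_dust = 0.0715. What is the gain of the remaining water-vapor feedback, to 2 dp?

Amplification A = ΔT/ΔT₀ = 7.07/1.5 = 4.713.
Total gain g = 1 − 1/A = 1 − 1/4.713 = 0.7878.
Known gains sum to 0.079 + 0.167 + 0.0464 + 0.0715 = 0.3639.
g_wv = 0.7878 − 0.3639 = 0.42.

0.42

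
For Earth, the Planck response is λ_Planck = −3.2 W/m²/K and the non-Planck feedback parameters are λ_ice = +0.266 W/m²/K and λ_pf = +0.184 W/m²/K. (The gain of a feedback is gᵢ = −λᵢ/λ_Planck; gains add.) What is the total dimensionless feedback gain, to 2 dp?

0.14

Convert to gains: g_ice = 0.266/3.2 = 0.08313; g_pf = 0.184/3.2 = 0.0575.
Total gain g = 0.14063.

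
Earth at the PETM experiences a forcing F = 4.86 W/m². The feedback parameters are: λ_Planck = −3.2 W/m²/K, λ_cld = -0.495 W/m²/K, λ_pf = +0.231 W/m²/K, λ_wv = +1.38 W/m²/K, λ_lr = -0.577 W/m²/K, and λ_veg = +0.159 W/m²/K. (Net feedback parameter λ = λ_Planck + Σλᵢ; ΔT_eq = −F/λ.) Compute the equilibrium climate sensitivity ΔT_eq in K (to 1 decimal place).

Net feedback parameter λ = (−3.2) + (-0.495) + (+0.231) + (+1.38) + (-0.577) + (+0.159) = -2.502 W/m²/K.
ΔT = −F/λ = −4.86/(-2.502) = 1.9 K.

1.9 K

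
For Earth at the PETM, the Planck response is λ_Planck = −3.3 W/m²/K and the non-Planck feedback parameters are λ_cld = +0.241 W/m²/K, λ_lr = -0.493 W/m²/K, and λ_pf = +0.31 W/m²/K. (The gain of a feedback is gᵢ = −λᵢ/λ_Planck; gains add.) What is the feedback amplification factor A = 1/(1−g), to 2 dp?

1.02

Convert to gains: g_cld = 0.241/3.3 = 0.07303; g_lr = -0.493/3.3 = -0.1494; g_pf = 0.31/3.3 = 0.09394.
Total gain g = 0.01757.
A = 1/(1 − 0.01757) = 1.02.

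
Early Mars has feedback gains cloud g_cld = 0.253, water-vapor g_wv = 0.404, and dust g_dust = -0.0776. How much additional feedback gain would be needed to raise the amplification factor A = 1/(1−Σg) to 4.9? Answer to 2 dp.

Current total gain = 0.5794.
Target gain for A = 4.9: g* = 1 − 1/4.9 = 0.7959.
Additional gain needed = 0.7959 − 0.5794 = 0.22.

0.22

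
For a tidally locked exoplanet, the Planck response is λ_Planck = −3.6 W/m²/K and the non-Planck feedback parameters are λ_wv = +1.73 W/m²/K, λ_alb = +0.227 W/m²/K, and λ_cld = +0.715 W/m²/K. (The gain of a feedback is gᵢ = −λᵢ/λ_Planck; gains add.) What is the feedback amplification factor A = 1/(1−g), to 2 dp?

3.88

Convert to gains: g_wv = 1.73/3.6 = 0.4806; g_alb = 0.227/3.6 = 0.06306; g_cld = 0.715/3.6 = 0.1986.
Total gain g = 0.74226.
A = 1/(1 − 0.74226) = 3.88.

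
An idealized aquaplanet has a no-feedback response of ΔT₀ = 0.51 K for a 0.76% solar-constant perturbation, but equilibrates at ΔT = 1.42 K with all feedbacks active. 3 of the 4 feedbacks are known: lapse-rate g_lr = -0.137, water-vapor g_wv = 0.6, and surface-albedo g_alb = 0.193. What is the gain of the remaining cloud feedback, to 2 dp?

-0.02

Amplification A = ΔT/ΔT₀ = 1.42/0.51 = 2.784.
Total gain g = 1 − 1/A = 1 − 1/2.784 = 0.6408.
Known gains sum to -0.137 + 0.6 + 0.193 = 0.656.
g_cld = 0.6408 − 0.656 = -0.02.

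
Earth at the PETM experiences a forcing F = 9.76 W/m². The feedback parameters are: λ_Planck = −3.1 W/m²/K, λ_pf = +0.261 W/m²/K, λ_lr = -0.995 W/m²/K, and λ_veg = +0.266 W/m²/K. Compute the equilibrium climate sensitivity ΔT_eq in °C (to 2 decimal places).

2.74 °C

Net feedback parameter λ = (−3.1) + (+0.261) + (-0.995) + (+0.266) = -3.568 W/m²/K.
ΔT = −F/λ = −9.76/(-3.568) = 2.74 °C.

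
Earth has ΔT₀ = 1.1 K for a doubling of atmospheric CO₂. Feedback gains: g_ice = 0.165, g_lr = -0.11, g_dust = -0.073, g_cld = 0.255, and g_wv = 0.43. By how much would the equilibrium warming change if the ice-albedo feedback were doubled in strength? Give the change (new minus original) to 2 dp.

3.24 K

Original: g = 0.667, ΔT = 1.1/(1−0.667) = 3.3033 K.
With doubled ice-albedo: g' = 0.832, ΔT' = 1.1/(1−0.832) = 6.5476 K.
Change = 6.5476 − 3.3033 = 3.24 K.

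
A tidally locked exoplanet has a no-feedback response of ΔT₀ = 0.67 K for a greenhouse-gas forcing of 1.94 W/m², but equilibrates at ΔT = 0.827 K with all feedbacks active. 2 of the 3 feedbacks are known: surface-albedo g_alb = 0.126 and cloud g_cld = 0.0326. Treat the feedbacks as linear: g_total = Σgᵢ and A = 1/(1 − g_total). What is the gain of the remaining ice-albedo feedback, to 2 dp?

0.03

Amplification A = ΔT/ΔT₀ = 0.827/0.67 = 1.234.
Total gain g = 1 − 1/A = 1 − 1/1.234 = 0.1896.
Known gains sum to 0.126 + 0.0326 = 0.1586.
g_ice = 0.1896 − 0.1586 = 0.03.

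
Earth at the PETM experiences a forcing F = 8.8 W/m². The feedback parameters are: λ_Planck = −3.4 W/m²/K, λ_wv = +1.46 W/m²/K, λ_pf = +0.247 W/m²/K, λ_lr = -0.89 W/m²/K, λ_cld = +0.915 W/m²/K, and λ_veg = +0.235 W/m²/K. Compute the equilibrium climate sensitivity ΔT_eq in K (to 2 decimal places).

Net feedback parameter λ = (−3.4) + (+1.46) + (+0.247) + (-0.89) + (+0.915) + (+0.235) = -1.433 W/m²/K.
ΔT = −F/λ = −8.8/(-1.433) = 6.14 K.

6.14 K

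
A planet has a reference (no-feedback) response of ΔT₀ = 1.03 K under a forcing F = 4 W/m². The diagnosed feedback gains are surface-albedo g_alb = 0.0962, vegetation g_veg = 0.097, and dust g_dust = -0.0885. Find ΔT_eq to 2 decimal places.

1.15 K

Total gain g = 0.0962 + 0.097 − 0.0885 = 0.1047.
Amplification A = 1/(1 − 0.1047) = 1.117.
ΔT = 1.03 × 1.117 = 1.15 K.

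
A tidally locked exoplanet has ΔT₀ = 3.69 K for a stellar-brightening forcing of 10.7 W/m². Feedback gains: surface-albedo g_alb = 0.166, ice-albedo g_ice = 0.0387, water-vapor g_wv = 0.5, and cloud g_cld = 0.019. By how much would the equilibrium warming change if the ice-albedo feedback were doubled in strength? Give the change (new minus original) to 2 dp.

Original: g = 0.7237, ΔT = 3.69/(1−0.7237) = 13.3550 K.
With doubled ice-albedo: g' = 0.7624, ΔT' = 3.69/(1−0.7624) = 15.5303 K.
Change = 15.5303 − 13.3550 = 2.18 K.

2.18 K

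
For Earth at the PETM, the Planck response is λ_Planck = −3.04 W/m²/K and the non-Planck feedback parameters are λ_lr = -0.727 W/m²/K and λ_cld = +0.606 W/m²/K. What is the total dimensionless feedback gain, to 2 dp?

Convert to gains: g_lr = -0.727/3.04 = -0.2391; g_cld = 0.606/3.04 = 0.1993.
Total gain g = -0.0398.

-0.04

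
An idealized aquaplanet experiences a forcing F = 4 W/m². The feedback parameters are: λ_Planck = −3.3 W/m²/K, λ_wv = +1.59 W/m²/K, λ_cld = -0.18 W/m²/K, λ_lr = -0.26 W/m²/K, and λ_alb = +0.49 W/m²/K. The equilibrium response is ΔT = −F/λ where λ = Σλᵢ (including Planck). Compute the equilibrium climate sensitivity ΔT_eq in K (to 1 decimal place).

2.4 K

Net feedback parameter λ = (−3.3) + (+1.59) + (-0.18) + (-0.26) + (+0.49) = -1.66 W/m²/K.
ΔT = −F/λ = −4/(-1.66) = 2.4 K.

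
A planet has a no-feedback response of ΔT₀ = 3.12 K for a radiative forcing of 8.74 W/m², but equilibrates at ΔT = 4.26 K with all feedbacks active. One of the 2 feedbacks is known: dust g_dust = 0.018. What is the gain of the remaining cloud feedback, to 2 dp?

0.25

Amplification A = ΔT/ΔT₀ = 4.26/3.12 = 1.365.
Total gain g = 1 − 1/A = 1 − 1/1.365 = 0.2674.
The known gain is 0.018.
g_cld = 0.2674 − 0.018 = 0.25.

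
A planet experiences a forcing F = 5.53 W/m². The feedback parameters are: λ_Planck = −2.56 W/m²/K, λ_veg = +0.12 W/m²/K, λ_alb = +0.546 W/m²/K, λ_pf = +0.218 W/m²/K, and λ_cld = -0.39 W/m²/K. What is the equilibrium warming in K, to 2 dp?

2.68 K

Net feedback parameter λ = (−2.56) + (+0.12) + (+0.546) + (+0.218) + (-0.39) = -2.066 W/m²/K.
ΔT = −F/λ = −5.53/(-2.066) = 2.68 K.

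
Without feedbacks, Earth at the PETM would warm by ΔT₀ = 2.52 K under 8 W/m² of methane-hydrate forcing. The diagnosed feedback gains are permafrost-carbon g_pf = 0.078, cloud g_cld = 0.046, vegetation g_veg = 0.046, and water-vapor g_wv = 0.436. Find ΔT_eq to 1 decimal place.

Total gain g = 0.078 + 0.046 + 0.046 + 0.436 = 0.606.
Amplification A = 1/(1 − 0.606) = 2.538.
ΔT = 2.52 × 2.538 = 6.4 K.

6.4 K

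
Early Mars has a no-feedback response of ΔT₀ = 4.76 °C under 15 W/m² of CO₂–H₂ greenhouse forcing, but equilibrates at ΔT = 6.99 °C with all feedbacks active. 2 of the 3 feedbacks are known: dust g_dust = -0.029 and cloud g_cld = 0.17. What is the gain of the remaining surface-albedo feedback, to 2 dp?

0.18

Amplification A = ΔT/ΔT₀ = 6.99/4.76 = 1.468.
Total gain g = 1 − 1/A = 1 − 1/1.468 = 0.3188.
Known gains sum to -0.029 + 0.17 = 0.141.
g_alb = 0.3188 − 0.141 = 0.18.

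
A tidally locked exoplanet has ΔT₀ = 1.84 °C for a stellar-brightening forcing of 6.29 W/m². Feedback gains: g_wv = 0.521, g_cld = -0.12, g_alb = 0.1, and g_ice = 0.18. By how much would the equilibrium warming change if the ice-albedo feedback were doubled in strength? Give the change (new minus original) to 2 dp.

Original: g = 0.681, ΔT = 1.84/(1−0.681) = 5.7680 °C.
With doubled ice-albedo: g' = 0.861, ΔT' = 1.84/(1−0.861) = 13.2374 °C.
Change = 13.2374 − 5.7680 = 7.47 °C.

7.47 °C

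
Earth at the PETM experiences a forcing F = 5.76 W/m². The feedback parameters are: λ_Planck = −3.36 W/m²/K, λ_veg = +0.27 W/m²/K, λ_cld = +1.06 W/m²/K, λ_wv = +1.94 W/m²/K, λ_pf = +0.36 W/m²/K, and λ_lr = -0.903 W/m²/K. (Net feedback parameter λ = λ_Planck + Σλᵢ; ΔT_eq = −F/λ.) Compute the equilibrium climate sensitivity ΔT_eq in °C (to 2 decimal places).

9.10 °C

Net feedback parameter λ = (−3.36) + (+0.27) + (+1.06) + (+1.94) + (+0.36) + (-0.903) = -0.633 W/m²/K.
ΔT = −F/λ = −5.76/(-0.633) = 9.10 °C.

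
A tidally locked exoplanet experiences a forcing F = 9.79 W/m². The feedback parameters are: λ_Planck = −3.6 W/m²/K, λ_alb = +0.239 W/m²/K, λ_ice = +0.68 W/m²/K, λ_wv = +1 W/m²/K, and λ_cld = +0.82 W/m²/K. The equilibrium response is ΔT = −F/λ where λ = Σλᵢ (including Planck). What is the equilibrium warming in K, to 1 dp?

11.4 K

Net feedback parameter λ = (−3.6) + (+0.239) + (+0.68) + (+1) + (+0.82) = -0.861 W/m²/K.
ΔT = −F/λ = −9.79/(-0.861) = 11.4 K.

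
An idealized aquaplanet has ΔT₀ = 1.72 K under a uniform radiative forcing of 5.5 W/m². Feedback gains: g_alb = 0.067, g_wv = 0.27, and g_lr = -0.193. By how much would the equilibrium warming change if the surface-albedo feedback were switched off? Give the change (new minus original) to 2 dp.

Original: g = 0.144, ΔT = 1.72/(1−0.144) = 2.0093 K.
Without surface-albedo: g' = 0.077, ΔT' = 1.72/(1−0.077) = 1.8635 K.
Change = 1.8635 − 2.0093 = -0.15 K.

-0.15 K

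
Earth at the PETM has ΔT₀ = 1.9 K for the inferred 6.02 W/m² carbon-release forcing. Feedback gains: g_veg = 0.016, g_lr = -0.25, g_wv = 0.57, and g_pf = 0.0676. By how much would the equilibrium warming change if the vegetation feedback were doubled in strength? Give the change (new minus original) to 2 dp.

0.09 K

Original: g = 0.4036, ΔT = 1.9/(1−0.4036) = 3.1858 K.
With doubled vegetation: g' = 0.4196, ΔT' = 1.9/(1−0.4196) = 3.2736 K.
Change = 3.2736 − 3.1858 = 0.09 K.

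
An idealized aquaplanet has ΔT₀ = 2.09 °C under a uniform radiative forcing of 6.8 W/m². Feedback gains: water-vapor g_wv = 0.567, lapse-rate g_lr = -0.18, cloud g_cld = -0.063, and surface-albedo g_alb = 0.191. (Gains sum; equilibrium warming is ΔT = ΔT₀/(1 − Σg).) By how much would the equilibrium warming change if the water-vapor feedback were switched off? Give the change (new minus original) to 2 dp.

-2.32 °C

Original: g = 0.515, ΔT = 2.09/(1−0.515) = 4.3093 °C.
Without water-vapor: g' = -0.052, ΔT' = 2.09/(1+0.052) = 1.9867 °C.
Change = 1.9867 − 4.3093 = -2.32 °C.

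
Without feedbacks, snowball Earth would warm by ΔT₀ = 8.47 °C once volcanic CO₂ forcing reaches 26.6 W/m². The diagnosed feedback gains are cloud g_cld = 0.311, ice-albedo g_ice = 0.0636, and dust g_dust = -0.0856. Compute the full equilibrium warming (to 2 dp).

11.91 °C

Total gain g = 0.311 + 0.0636 − 0.0856 = 0.289.
Amplification A = 1/(1 − 0.289) = 1.406.
ΔT = 8.47 × 1.406 = 11.91 °C.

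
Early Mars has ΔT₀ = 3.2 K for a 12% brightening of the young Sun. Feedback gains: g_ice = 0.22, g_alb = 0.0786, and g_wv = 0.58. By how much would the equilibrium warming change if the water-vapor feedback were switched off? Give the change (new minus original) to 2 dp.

Original: g = 0.8786, ΔT = 3.2/(1−0.8786) = 26.3591 K.
Without water-vapor: g' = 0.2986, ΔT' = 3.2/(1−0.2986) = 4.5623 K.
Change = 4.5623 − 26.3591 = -21.80 K.

-21.80 K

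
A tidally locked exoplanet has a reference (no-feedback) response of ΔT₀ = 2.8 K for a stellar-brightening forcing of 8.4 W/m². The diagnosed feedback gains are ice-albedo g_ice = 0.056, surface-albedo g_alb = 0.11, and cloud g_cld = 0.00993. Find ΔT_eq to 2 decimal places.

3.40 K

Total gain g = 0.056 + 0.11 + 0.00993 = 0.17593.
Amplification A = 1/(1 − 0.17593) = 1.213.
ΔT = 2.8 × 1.213 = 3.40 K.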